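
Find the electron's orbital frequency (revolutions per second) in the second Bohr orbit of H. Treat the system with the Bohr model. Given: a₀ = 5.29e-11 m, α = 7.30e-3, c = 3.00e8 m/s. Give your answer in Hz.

r = n²a₀/Z = 2.12e-10 m, v = Zαc/n = 1.09e6 m/s
f = v/(2πr) = 8.24e14 Hz

8.24e14 Hz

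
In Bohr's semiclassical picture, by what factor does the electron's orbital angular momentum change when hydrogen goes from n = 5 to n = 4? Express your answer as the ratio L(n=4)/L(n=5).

4/5

L = nℏ depends only on n, so L ∝ n.
L(n=4)/L(n=5) = (4/5)^1 = 4/5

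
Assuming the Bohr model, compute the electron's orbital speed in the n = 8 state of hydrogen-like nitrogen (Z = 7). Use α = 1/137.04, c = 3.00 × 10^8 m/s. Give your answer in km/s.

1920 km/s

v_n = Zαc/n = 7 × 0.00730 × 3.00 × 10^8 / 8
    = 1920 km/s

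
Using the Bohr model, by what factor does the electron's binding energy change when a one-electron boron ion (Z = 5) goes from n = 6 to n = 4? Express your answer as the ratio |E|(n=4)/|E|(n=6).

|E| ∝ Z^2 · n^-2; with Z fixed, |E| ∝ n^-2.
|E|(n=4)/|E|(n=6) = (4/6)^-2 = 9/4

9/4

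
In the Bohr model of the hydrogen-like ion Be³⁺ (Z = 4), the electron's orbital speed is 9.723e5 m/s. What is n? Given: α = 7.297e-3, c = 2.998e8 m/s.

v_n = Zαc/n ⇒ n = Zαc/v = 4 × 0.007297 × 2.998e8 / 9.723e5 ≈ 9.00
n = 9

9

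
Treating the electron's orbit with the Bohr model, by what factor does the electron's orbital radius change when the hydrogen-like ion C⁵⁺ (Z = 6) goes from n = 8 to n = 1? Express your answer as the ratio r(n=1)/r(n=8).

1/64

r ∝ Z^-1 · n^2; with Z fixed, r ∝ n^2.
r(n=1)/r(n=8) = (1/8)^2 = 1/64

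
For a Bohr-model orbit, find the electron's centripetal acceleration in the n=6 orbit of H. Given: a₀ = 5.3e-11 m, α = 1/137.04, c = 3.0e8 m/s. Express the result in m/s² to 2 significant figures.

7.0e19 m/s²

r = n²a₀/Z = 1.9e-9 m, v = Zαc/n = 3.6e5 m/s
a = v²/r = (3.6e5)² / 1.9e-9 = 7.0e19 m/s²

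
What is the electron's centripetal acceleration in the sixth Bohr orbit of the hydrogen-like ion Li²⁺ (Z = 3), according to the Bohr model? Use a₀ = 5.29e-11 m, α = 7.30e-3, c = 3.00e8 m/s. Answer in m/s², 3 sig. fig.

r = n²a₀/Z = 6.35e-10 m, v = Zαc/n = 1.09e6 m/s
a = v²/r = (1.09e6)² / 6.35e-10 = 1.89e21 m/s²

1.89e21 m/s²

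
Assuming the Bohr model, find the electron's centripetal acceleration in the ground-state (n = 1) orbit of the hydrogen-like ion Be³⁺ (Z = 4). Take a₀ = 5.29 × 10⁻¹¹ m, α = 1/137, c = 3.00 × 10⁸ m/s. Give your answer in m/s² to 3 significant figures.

5.80 × 10²⁴ m/s²

r = n²a₀/Z = 1.32 × 10⁻¹¹ m, v = Zαc/n = 8.76 × 10⁶ m/s
a = v²/r = (8.76 × 10⁶)² / 1.32 × 10⁻¹¹ = 5.80 × 10²⁴ m/s²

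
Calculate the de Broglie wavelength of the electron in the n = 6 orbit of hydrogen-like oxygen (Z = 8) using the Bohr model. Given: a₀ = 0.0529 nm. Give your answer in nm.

0.249 nm

The Bohr quantisation condition is nλ = 2πr_n.
r_n = n²a₀/Z = 0.238 nm
λ = 2πr_n/n = 2π·0.238/6 = 0.249 nm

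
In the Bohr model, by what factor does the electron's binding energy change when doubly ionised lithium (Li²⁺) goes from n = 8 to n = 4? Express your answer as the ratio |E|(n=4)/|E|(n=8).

4

|E| ∝ Z^2 · n^-2; with Z fixed, |E| ∝ n^-2.
|E|(n=4)/|E|(n=8) = (4/8)^-2 = 4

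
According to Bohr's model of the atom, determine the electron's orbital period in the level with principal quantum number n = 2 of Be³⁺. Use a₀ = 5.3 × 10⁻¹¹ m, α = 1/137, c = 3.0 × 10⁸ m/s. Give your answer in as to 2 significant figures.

76 as

r = n²a₀/Z = 2²·5.3 × 10⁻¹¹/4 = 5.3 × 10⁻¹¹ m
v = Zαc/n = 4·0.0073·3.0 × 10⁸/2 = 4.4 × 10⁶ m/s
T = 2πr/v = 7.6 × 10⁻¹⁷ s = 76 as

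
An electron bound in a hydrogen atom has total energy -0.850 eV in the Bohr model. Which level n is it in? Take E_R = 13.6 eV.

4

E_n = −E_R Z²/n² ⇒ n² = E_R Z²/(−E_n) = 13.6 × 1² / 0.850 ≈ 16.00
n = 4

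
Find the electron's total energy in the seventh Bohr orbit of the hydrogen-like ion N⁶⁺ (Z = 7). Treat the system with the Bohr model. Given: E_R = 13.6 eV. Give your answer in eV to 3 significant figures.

-13.6 eV

E_n = −E_R·Z²/n² = −13.6 × 7²/7² = -13.6 eV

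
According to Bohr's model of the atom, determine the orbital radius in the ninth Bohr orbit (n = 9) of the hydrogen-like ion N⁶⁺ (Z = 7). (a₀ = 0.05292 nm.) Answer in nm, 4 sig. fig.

r_n = n²a₀/Z = 9² × 0.05292 / 7
    = 81 × 0.05292 / 7 = 0.6124 nm

0.6124 nm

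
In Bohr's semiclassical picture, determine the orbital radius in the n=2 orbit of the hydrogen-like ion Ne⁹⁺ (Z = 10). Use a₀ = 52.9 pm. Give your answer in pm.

21.2 pm

r_n = n²a₀/Z = 2² × 52.9 / 10
    = 4 × 52.9 / 10 = 21.2 pm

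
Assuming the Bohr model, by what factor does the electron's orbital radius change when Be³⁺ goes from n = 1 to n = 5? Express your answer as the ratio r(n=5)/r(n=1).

25

r ∝ Z^-1 · n^2; with Z fixed, r ∝ n^2.
r(n=5)/r(n=1) = (5/1)^2 = 25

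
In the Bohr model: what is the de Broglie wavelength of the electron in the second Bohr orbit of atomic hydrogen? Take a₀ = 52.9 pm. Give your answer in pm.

The Bohr quantisation condition is nλ = 2πr_n.
r_n = n²a₀/Z = 212 pm
λ = 2πr_n/n = 2π·212/2 = 665 pm

665 pm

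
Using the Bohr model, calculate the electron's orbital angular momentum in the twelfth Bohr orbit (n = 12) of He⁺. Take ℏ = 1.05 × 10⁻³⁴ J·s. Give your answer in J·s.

L_n = nℏ = 12 × 1.05 × 10⁻³⁴ = 1.26 × 10⁻³³ J·s

1.26 × 10⁻³³ J·s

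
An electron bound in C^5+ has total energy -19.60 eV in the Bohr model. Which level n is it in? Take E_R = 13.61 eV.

E_n = −E_R Z²/n² ⇒ n² = E_R Z²/(−E_n) = 13.61 × 6² / 19.60 ≈ 25.00
n = 5

5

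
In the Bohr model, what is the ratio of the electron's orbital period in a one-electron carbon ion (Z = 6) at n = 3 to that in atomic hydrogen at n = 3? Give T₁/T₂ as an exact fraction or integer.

1/36

T ∝ Z^-2 · n^3
T₁/T₂ = (6/1)^-2 · (3/3)^3 = 1/36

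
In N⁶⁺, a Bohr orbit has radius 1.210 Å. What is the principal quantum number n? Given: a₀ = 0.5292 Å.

r_n = n²a₀/Z ⇒ n² = rZ/a₀ = 1.210 × 7 / 0.5292 ≈ 16.01
n = 4

4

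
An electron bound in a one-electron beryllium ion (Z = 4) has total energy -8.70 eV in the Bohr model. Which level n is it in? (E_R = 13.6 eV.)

5

E_n = −E_R Z²/n² ⇒ n² = E_R Z²/(−E_n) = 13.6 × 4² / 8.70 ≈ 25.01
n = 5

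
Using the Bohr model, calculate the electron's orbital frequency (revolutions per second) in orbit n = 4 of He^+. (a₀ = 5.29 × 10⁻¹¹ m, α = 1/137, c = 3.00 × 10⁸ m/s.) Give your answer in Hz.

r = n²a₀/Z = 4.23 × 10⁻¹⁰ m, v = Zαc/n = 1.09 × 10⁶ m/s
f = v/(2πr) = 4.12 × 10¹⁴ Hz

4.12 × 10¹⁴ Hz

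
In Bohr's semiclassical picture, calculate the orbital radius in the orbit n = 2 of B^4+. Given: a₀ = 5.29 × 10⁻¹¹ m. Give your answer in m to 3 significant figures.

4.23 × 10⁻¹¹ m

r_n = n²a₀/Z = 2² × 5.29 × 10⁻¹¹ / 5
    = 4 × 5.29 × 10⁻¹¹ / 5 = 4.23 × 10⁻¹¹ m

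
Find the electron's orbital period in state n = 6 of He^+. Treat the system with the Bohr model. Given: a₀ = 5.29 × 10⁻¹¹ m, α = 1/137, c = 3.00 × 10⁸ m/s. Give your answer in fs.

r = n²a₀/Z = 6²·5.29 × 10⁻¹¹/2 = 9.52 × 10⁻¹⁰ m
v = Zαc/n = 2·0.00730·3.00 × 10⁸/6 = 7.30 × 10⁵ m/s
T = 2πr/v = 8.20 × 10⁻¹⁵ s = 8.20 fs

8.20 fs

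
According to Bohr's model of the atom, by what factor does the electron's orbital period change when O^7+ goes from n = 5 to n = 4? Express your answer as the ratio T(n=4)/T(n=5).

T ∝ Z^-2 · n^3; with Z fixed, T ∝ n^3.
T(n=4)/T(n=5) = (4/5)^3 = 64/125

64/125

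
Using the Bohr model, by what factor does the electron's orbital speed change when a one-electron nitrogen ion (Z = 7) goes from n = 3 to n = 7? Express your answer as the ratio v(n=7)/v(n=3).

3/7

v ∝ Z^1 · n^-1; with Z fixed, v ∝ n^-1.
v(n=7)/v(n=3) = (7/3)^-1 = 3/7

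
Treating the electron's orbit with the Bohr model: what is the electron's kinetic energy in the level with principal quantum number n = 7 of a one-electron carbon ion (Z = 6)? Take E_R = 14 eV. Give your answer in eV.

10 eV

For a Coulomb orbit the virial theorem gives K = −E_n.
E_n = −E_R·Z²/n², so K = E_R·Z²/n² = 14 × 6²/7² = 10 eV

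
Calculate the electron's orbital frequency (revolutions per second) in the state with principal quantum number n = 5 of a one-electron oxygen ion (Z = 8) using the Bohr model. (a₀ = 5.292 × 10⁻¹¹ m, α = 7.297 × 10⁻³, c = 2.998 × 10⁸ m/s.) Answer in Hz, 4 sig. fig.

r = n²a₀/Z = 1.654 × 10⁻¹⁰ m, v = Zαc/n = 3.500 × 10⁶ m/s
f = v/(2πr) = 3.369 × 10¹⁵ Hz

3.369 × 10¹⁵ Hz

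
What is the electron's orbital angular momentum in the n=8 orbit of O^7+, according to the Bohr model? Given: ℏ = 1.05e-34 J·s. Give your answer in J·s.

8.40e-34 J·s

L_n = nℏ = 8 × 1.05e-34 = 8.40e-34 J·s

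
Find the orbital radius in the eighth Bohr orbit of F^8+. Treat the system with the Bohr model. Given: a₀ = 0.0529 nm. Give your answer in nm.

0.376 nm

r_n = n²a₀/Z = 8² × 0.0529 / 9
    = 64 × 0.0529 / 9 = 0.376 nm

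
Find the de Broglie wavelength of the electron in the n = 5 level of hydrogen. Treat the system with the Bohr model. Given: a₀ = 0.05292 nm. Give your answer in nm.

1.663 nm

The Bohr quantisation condition is nλ = 2πr_n.
r_n = n²a₀/Z = 1.323 nm
λ = 2πr_n/n = 2π·1.323/5 = 1.663 nm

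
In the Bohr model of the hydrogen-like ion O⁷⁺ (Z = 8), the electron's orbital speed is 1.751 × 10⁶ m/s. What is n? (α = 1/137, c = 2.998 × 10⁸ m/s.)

v_n = Zαc/n ⇒ n = Zαc/v = 8 × 0.007299 × 2.998 × 10⁸ / 1.751 × 10⁶ ≈ 10.00
n = 10

10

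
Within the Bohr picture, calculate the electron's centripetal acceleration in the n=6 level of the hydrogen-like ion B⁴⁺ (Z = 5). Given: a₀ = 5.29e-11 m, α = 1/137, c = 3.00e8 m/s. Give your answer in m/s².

r = n²a₀/Z = 3.81e-10 m, v = Zαc/n = 1.82e6 m/s
a = v²/r = (1.82e6)² / 3.81e-10 = 8.74e21 m/s²

8.74e21 m/s²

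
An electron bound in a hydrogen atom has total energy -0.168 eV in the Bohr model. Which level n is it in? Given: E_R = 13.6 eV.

E_n = −E_R Z²/n² ⇒ n² = E_R Z²/(−E_n) = 13.6 × 1² / 0.168 ≈ 80.95
n = 9

9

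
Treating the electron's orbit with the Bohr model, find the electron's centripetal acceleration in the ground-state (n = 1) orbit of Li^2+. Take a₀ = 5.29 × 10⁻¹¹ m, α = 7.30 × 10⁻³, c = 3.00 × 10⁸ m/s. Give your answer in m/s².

r = n²a₀/Z = 1.76 × 10⁻¹¹ m, v = Zαc/n = 6.57 × 10⁶ m/s
a = v²/r = (6.57 × 10⁶)² / 1.76 × 10⁻¹¹ = 2.45 × 10²⁴ m/s²

2.45 × 10²⁴ m/s²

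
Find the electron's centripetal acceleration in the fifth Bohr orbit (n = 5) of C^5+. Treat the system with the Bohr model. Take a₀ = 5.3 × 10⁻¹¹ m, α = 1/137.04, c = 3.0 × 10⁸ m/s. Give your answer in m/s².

r = n²a₀/Z = 2.2 × 10⁻¹⁰ m, v = Zαc/n = 2.6 × 10⁶ m/s
a = v²/r = (2.6 × 10⁶)² / 2.2 × 10⁻¹⁰ = 3.1 × 10²² m/s²

3.1 × 10²² m/s²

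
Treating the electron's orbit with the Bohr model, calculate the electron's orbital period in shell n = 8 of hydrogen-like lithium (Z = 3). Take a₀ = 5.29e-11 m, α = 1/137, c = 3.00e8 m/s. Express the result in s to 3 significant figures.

r = n²a₀/Z = 8²·5.29e-11/3 = 1.13e-9 m
v = Zαc/n = 3·0.00730·3.00e8/8 = 8.21e5 m/s
T = 2πr/v = 8.63e-15 s

8.63e-15 s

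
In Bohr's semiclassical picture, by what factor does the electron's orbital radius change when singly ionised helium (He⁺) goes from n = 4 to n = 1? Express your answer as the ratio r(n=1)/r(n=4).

r ∝ Z^-1 · n^2; with Z fixed, r ∝ n^2.
r(n=1)/r(n=4) = (1/4)^2 = 1/16

1/16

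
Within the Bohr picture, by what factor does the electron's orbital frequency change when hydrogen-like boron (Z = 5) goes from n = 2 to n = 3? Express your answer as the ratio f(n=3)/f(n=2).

f ∝ Z^2 · n^-3; with Z fixed, f ∝ n^-3.
f(n=3)/f(n=2) = (3/2)^-3 = 8/27

8/27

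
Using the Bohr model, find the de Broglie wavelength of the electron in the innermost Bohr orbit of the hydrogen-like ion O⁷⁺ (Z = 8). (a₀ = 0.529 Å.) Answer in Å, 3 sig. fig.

0.415 Å

The Bohr quantisation condition is nλ = 2πr_n.
r_n = n²a₀/Z = 0.0661 Å
λ = 2πr_n/n = 2π·0.0661/1 = 0.415 Å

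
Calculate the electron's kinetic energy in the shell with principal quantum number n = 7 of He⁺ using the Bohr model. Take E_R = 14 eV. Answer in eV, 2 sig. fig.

For a Coulomb orbit the virial theorem gives K = −E_n.
E_n = −E_R·Z²/n², so K = E_R·Z²/n² = 14 × 2²/7² = 1.1 eV

1.1 eV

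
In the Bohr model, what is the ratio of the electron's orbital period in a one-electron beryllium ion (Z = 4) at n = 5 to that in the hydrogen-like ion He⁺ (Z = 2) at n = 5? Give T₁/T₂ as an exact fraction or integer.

T ∝ Z^-2 · n^3
T₁/T₂ = (4/2)^-2 · (5/5)^3 = 1/4

1/4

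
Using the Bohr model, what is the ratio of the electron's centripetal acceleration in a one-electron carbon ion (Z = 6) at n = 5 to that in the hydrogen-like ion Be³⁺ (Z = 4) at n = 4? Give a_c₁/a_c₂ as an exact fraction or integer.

864/625

a_c ∝ Z^3 · n^-4
a_c₁/a_c₂ = (6/4)^3 · (5/4)^-4 = 864/625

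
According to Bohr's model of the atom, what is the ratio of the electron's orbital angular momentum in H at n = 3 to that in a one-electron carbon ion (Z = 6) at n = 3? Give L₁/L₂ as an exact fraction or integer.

1

L = nℏ is independent of Z.
L₁/L₂ = n₁/n₂ = 3/3 = 1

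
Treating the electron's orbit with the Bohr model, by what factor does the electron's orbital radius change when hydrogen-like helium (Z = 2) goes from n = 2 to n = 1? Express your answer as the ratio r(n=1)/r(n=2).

r ∝ Z^-1 · n^2; with Z fixed, r ∝ n^2.
r(n=1)/r(n=2) = (1/2)^2 = 1/4

1/4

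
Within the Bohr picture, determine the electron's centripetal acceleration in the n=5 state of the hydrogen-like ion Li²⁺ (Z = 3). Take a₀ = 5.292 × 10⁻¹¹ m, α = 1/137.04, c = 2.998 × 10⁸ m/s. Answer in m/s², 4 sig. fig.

3.907 × 10²¹ m/s²

r = n²a₀/Z = 4.410 × 10⁻¹⁰ m, v = Zαc/n = 1.313 × 10⁶ m/s
a = v²/r = (1.313 × 10⁶)² / 4.410 × 10⁻¹⁰ = 3.907 × 10²¹ m/s²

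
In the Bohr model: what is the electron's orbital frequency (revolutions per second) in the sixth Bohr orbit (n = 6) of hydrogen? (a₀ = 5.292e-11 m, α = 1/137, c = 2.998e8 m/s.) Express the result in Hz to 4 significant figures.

r = n²a₀/Z = 1.905e-9 m, v = Zαc/n = 3.647e5 m/s
f = v/(2πr) = 3.047e13 Hz

3.047e13 Hz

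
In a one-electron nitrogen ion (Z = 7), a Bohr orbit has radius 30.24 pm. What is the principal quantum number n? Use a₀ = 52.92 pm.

2

r_n = n²a₀/Z ⇒ n² = rZ/a₀ = 30.24 × 7 / 52.92 ≈ 4.00
n = 2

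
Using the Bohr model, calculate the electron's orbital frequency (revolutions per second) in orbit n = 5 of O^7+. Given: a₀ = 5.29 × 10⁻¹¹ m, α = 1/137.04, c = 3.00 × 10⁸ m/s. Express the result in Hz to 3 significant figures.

r = n²a₀/Z = 1.65 × 10⁻¹⁰ m, v = Zαc/n = 3.50 × 10⁶ m/s
f = v/(2πr) = 3.37 × 10¹⁵ Hz

3.37 × 10¹⁵ Hz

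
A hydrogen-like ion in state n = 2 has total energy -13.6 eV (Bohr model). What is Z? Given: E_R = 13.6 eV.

2

E_n = −E_R Z²/n² ⇒ Z² = −E_n n²/E_R = 13.6 × 2² / 13.6 ≈ 4.00
Z = 2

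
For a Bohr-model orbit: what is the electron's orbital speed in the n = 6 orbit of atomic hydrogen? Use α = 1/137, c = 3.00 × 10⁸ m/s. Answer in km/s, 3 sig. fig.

365 km/s

v_n = Zαc/n = 1 × 0.00730 × 3.00 × 10⁸ / 6
    = 365 km/s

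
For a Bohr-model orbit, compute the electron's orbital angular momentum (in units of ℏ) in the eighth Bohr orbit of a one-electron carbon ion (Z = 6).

8

L_n = nℏ, so L/ℏ = n = 8.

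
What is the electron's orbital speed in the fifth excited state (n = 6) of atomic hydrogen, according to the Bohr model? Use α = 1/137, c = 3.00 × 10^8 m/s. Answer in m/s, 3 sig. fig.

v_n = Zαc/n = 1 × 0.00730 × 3.00 × 10^8 / 6
    = 3.65 × 10^5 m/s

3.65 × 10^5 m/s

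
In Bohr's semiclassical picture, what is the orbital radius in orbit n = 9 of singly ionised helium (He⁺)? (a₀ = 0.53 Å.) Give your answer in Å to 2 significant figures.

r_n = n²a₀/Z = 9² × 0.53 / 2
    = 81 × 0.53 / 2 = 21 Å

21 Å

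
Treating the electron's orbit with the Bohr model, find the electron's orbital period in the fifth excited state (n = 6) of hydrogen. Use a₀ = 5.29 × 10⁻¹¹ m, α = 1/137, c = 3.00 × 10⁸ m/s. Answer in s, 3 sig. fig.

3.28 × 10⁻¹⁴ s

r = n²a₀/Z = 6²·5.29 × 10⁻¹¹/1 = 1.90 × 10⁻⁹ m
v = Zαc/n = 1·0.00730·3.00 × 10⁸/6 = 3.65 × 10⁵ m/s
T = 2πr/v = 3.28 × 10⁻¹⁴ s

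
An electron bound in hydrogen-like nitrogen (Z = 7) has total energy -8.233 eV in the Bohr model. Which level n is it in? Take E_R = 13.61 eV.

E_n = −E_R Z²/n² ⇒ n² = E_R Z²/(−E_n) = 13.61 × 7² / 8.233 ≈ 81.00
n = 9

9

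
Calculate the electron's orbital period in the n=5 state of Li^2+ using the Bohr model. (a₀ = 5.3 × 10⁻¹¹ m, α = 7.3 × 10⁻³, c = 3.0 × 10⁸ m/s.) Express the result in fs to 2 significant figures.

r = n²a₀/Z = 5²·5.3 × 10⁻¹¹/3 = 4.4 × 10⁻¹⁰ m
v = Zαc/n = 3·0.0073·3.0 × 10⁸/5 = 1.3 × 10⁶ m/s
T = 2πr/v = 2.1 × 10⁻¹⁵ s = 2.1 fs

2.1 fs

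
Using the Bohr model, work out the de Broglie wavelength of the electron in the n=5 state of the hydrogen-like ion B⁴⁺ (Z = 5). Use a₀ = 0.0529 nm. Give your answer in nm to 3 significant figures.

0.332 nm

The Bohr quantisation condition is nλ = 2πr_n.
r_n = n²a₀/Z = 0.265 nm
λ = 2πr_n/n = 2π·0.265/5 = 0.332 nm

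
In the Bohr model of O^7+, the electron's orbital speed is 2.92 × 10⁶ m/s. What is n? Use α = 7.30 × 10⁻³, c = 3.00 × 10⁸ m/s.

6

v_n = Zαc/n ⇒ n = Zαc/v = 8 × 0.00730 × 3.00 × 10⁸ / 2.92 × 10⁶ ≈ 6.00
n = 6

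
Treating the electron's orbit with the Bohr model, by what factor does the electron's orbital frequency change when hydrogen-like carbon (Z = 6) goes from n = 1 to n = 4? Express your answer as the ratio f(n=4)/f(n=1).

1/64

f ∝ Z^2 · n^-3; with Z fixed, f ∝ n^-3.
f(n=4)/f(n=1) = (4/1)^-3 = 1/64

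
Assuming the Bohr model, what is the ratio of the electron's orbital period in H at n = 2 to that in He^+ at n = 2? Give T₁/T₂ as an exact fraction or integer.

4

T ∝ Z^-2 · n^3
T₁/T₂ = (1/2)^-2 · (2/2)^3 = 4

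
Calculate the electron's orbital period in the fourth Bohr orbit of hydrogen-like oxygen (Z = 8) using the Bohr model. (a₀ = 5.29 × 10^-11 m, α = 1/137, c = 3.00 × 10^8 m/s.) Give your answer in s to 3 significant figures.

1.52 × 10^-16 s

r = n²a₀/Z = 4²·5.29 × 10^-11/8 = 1.06 × 10^-10 m
v = Zαc/n = 8·0.00730·3.00 × 10^8/4 = 4.38 × 10^6 m/s
T = 2πr/v = 1.52 × 10^-16 s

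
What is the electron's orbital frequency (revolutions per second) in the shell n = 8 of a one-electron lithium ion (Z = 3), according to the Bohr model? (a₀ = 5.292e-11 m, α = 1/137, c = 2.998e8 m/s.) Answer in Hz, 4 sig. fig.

1.157e14 Hz

r = n²a₀/Z = 1.129e-9 m, v = Zαc/n = 8.206e5 m/s
f = v/(2πr) = 1.157e14 Hz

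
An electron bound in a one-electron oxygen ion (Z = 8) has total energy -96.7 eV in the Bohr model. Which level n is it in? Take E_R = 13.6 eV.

3

E_n = −E_R Z²/n² ⇒ n² = E_R Z²/(−E_n) = 13.6 × 8² / 96.7 ≈ 9.00
n = 3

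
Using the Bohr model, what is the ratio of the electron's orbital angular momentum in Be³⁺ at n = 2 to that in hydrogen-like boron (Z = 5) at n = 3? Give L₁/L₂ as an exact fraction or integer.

L = nℏ is independent of Z.
L₁/L₂ = n₁/n₂ = 2/3 = 2/3

2/3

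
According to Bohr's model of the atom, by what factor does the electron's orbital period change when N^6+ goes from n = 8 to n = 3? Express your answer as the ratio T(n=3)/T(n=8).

27/512

T ∝ Z^-2 · n^3; with Z fixed, T ∝ n^3.
T(n=3)/T(n=8) = (3/8)^3 = 27/512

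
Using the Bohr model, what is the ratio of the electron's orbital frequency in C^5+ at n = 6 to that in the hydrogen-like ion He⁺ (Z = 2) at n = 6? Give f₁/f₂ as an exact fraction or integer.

f ∝ Z^2 · n^-3
f₁/f₂ = (6/2)^2 · (6/6)^-3 = 9

9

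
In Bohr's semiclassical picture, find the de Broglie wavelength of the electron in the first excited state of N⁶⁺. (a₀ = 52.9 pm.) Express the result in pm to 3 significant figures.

The Bohr quantisation condition is nλ = 2πr_n.
r_n = n²a₀/Z = 30.2 pm
λ = 2πr_n/n = 2π·30.2/2 = 95.0 pm

95.0 pm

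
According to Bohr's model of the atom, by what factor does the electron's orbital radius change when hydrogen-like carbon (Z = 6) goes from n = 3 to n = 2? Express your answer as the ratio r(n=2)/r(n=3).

4/9

r ∝ Z^-1 · n^2; with Z fixed, r ∝ n^2.
r(n=2)/r(n=3) = (2/3)^2 = 4/9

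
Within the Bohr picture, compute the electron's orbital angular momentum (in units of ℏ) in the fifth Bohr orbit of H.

5

L_n = nℏ, so L/ℏ = n = 5.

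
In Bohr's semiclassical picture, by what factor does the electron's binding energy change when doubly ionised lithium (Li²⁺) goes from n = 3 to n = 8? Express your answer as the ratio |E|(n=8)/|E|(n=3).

|E| ∝ Z^2 · n^-2; with Z fixed, |E| ∝ n^-2.
|E|(n=8)/|E|(n=3) = (8/3)^-2 = 9/64

9/64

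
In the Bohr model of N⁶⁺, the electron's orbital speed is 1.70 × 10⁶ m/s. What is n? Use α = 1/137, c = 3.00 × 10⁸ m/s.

v_n = Zαc/n ⇒ n = Zαc/v = 7 × 0.00730 × 3.00 × 10⁸ / 1.70 × 10⁶ ≈ 9.02
n = 9

9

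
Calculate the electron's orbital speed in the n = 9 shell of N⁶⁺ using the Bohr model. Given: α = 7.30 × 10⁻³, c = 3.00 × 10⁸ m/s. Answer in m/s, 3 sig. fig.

v_n = Zαc/n = 7 × 0.00730 × 3.00 × 10⁸ / 9
    = 1.70 × 10⁶ m/s

1.70 × 10⁶ m/s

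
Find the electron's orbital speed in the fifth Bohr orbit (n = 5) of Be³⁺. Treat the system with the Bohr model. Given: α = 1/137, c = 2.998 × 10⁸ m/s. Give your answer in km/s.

1751 km/s

v_n = Zαc/n = 4 × 0.007299 × 2.998 × 10⁸ / 5
    = 1751 km/s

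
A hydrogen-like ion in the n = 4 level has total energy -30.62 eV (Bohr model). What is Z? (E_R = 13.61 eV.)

6

E_n = −E_R Z²/n² ⇒ Z² = −E_n n²/E_R = 30.62 × 4² / 13.61 ≈ 36.00
Z = 6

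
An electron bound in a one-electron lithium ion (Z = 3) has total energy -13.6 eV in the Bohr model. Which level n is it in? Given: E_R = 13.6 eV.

3

E_n = −E_R Z²/n² ⇒ n² = E_R Z²/(−E_n) = 13.6 × 3² / 13.6 ≈ 9.00
n = 3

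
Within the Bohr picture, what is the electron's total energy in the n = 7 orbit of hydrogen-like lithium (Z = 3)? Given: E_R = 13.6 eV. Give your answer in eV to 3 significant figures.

-2.50 eV

E_n = −E_R·Z²/n² = −13.6 × 3²/7² = -2.50 eV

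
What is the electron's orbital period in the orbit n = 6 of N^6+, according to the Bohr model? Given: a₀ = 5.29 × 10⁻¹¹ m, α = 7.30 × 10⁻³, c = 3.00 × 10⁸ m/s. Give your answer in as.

669 as

r = n²a₀/Z = 6²·5.29 × 10⁻¹¹/7 = 2.72 × 10⁻¹⁰ m
v = Zαc/n = 7·0.00730·3.00 × 10⁸/6 = 2.56 × 10⁶ m/s
T = 2πr/v = 6.69 × 10⁻¹⁶ s = 669 as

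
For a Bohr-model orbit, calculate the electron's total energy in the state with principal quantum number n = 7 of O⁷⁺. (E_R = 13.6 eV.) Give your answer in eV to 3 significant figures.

-17.8 eV

E_n = −E_R·Z²/n² = −13.6 × 8²/7² = -17.8 eV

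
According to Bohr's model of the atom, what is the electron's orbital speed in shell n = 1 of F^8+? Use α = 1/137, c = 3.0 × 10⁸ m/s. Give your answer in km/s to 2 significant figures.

2.0 × 10⁴ km/s

v_n = Zαc/n = 9 × 0.0073 × 3.0 × 10⁸ / 1
    = 2.0 × 10⁴ km/s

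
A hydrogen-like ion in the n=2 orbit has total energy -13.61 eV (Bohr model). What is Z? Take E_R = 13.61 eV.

2

E_n = −E_R Z²/n² ⇒ Z² = −E_n n²/E_R = 13.61 × 2² / 13.61 ≈ 4.00
Z = 2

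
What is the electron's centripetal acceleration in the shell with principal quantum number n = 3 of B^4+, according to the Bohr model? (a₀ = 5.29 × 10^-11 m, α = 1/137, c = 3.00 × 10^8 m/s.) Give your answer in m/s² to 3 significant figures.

r = n²a₀/Z = 9.52 × 10^-11 m, v = Zαc/n = 3.65 × 10^6 m/s
a = v²/r = (3.65 × 10^6)² / 9.52 × 10^-11 = 1.40 × 10^23 m/s²

1.40 × 10^23 m/s²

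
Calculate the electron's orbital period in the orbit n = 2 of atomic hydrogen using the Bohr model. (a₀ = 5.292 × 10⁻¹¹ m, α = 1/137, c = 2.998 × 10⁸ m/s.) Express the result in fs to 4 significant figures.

r = n²a₀/Z = 2²·5.292 × 10⁻¹¹/1 = 2.117 × 10⁻¹⁰ m
v = Zαc/n = 1·0.007299·2.998 × 10⁸/2 = 1.094 × 10⁶ m/s
T = 2πr/v = 1.216 × 10⁻¹⁵ s = 1.216 fs

1.216 fs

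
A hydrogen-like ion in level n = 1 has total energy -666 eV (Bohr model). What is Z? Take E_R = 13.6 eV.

7

E_n = −E_R Z²/n² ⇒ Z² = −E_n n²/E_R = 666 × 1² / 13.6 ≈ 48.97
Z = 7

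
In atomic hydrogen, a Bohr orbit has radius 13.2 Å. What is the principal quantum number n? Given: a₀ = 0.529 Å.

5

r_n = n²a₀/Z ⇒ n² = rZ/a₀ = 13.2 × 1 / 0.529 ≈ 24.95
n = 5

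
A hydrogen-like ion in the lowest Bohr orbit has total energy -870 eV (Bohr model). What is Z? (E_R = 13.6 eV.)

8

E_n = −E_R Z²/n² ⇒ Z² = −E_n n²/E_R = 870 × 1² / 13.6 ≈ 63.97
Z = 8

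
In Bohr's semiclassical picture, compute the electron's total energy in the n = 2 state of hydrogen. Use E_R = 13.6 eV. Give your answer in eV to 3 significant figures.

-3.40 eV

E_n = −E_R·Z²/n² = −13.6 × 1²/2² = -3.40 eV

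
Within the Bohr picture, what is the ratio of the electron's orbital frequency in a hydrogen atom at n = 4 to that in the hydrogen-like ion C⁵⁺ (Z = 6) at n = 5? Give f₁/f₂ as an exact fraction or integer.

125/2304

f ∝ Z^2 · n^-3
f₁/f₂ = (1/6)^2 · (4/5)^-3 = 125/2304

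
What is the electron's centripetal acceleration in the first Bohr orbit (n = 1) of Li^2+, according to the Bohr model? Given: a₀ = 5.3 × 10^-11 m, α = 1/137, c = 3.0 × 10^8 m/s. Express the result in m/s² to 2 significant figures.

r = n²a₀/Z = 1.8 × 10^-11 m, v = Zαc/n = 6.6 × 10^6 m/s
a = v²/r = (6.6 × 10^6)² / 1.8 × 10^-11 = 2.4 × 10^24 m/s²

2.4 × 10^24 m/s²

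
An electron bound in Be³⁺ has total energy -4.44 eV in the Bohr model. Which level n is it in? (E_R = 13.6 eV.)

7

E_n = −E_R Z²/n² ⇒ n² = E_R Z²/(−E_n) = 13.6 × 4² / 4.44 ≈ 49.01
n = 7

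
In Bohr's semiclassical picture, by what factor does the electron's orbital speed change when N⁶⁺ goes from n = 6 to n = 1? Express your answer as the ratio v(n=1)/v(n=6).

6

v ∝ Z^1 · n^-1; with Z fixed, v ∝ n^-1.
v(n=1)/v(n=6) = (1/6)^-1 = 6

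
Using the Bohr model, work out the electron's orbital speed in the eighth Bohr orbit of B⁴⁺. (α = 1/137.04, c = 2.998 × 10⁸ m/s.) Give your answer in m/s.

1.367 × 10⁶ m/s

v_n = Zαc/n = 5 × 0.007297 × 2.998 × 10⁸ / 8
    = 1.367 × 10⁶ m/s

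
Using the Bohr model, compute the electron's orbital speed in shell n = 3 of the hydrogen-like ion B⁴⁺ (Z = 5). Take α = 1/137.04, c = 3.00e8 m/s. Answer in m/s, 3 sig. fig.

v_n = Zαc/n = 5 × 0.00730 × 3.00e8 / 3
    = 3.65e6 m/s

3.65e6 m/s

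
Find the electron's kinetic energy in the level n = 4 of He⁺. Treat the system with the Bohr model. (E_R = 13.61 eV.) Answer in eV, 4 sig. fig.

For a Coulomb orbit the virial theorem gives K = −E_n.
E_n = −E_R·Z²/n², so K = E_R·Z²/n² = 13.61 × 2²/4² = 3.402 eV

3.402 eV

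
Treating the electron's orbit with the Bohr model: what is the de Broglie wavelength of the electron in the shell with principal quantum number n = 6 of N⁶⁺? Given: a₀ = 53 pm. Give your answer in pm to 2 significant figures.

290 pm

The Bohr quantisation condition is nλ = 2πr_n.
r_n = n²a₀/Z = 270 pm
λ = 2πr_n/n = 2π·270/6 = 290 pm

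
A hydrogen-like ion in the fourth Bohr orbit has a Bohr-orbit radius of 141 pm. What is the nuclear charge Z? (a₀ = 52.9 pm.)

6

r_n = n²a₀/Z ⇒ Z = n²a₀/r = 4² × 52.9 / 141 ≈ 6.00
Z = 6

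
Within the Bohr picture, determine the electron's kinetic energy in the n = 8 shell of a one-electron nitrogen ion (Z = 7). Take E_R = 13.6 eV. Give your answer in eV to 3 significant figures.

For a Coulomb orbit the virial theorem gives K = −E_n.
E_n = −E_R·Z²/n², so K = E_R·Z²/n² = 13.6 × 7²/8² = 10.4 eV

10.4 eV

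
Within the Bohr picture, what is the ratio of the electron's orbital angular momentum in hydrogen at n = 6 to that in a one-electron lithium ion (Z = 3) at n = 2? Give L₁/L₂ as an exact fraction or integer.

3

L = nℏ is independent of Z.
L₁/L₂ = n₁/n₂ = 6/2 = 3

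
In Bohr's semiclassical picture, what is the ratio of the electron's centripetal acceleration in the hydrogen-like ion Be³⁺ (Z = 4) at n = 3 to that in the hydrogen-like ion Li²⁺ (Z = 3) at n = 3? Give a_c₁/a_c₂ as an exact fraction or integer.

a_c ∝ Z^3 · n^-4
a_c₁/a_c₂ = (4/3)^3 · (3/3)^-4 = 64/27

64/27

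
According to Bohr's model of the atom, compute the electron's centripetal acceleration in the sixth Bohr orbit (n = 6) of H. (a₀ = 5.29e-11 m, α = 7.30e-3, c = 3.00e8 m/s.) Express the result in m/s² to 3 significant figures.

7.00e19 m/s²

r = n²a₀/Z = 1.90e-9 m, v = Zαc/n = 3.65e5 m/s
a = v²/r = (3.65e5)² / 1.90e-9 = 7.00e19 m/s²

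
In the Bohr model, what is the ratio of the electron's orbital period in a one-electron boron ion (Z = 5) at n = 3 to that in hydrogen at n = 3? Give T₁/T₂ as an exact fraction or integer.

T ∝ Z^-2 · n^3
T₁/T₂ = (5/1)^-2 · (3/3)^3 = 1/25

1/25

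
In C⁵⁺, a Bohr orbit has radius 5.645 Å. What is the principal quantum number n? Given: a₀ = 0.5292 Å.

r_n = n²a₀/Z ⇒ n² = rZ/a₀ = 5.645 × 6 / 0.5292 ≈ 64.00
n = 8

8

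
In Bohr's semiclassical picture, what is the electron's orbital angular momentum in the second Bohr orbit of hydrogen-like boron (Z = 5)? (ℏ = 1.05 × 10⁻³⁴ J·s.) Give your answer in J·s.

2.10 × 10⁻³⁴ J·s

L_n = nℏ = 2 × 1.05 × 10⁻³⁴ = 2.10 × 10⁻³⁴ J·s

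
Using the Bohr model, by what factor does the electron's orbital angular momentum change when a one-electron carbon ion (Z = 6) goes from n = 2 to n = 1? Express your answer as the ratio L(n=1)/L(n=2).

L = nℏ depends only on n, so L ∝ n.
L(n=1)/L(n=2) = (1/2)^1 = 1/2

1/2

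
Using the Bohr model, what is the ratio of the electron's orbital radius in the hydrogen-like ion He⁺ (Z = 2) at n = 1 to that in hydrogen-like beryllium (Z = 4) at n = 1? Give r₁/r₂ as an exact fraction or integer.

2

r ∝ Z^-1 · n^2
r₁/r₂ = (2/4)^-1 · (1/1)^2 = 2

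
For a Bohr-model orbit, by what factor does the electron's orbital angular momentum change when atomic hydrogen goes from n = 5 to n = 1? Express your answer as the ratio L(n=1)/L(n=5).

1/5

L = nℏ depends only on n, so L ∝ n.
L(n=1)/L(n=5) = (1/5)^1 = 1/5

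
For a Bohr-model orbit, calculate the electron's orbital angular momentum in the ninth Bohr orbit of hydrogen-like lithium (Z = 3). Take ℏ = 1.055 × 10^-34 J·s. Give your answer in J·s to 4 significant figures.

9.495 × 10^-34 J·s

L_n = nℏ = 9 × 1.055 × 10^-34 = 9.495 × 10^-34 J·s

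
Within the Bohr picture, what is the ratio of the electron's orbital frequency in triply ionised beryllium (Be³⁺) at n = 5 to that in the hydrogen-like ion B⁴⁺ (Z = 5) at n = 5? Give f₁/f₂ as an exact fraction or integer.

16/25

f ∝ Z^2 · n^-3
f₁/f₂ = (4/5)^2 · (5/5)^-3 = 16/25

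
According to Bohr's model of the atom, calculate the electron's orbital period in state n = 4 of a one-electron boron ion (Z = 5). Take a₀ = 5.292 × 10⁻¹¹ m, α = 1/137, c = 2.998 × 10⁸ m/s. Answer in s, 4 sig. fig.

3.890 × 10⁻¹⁶ s

r = n²a₀/Z = 4²·5.292 × 10⁻¹¹/5 = 1.693 × 10⁻¹⁰ m
v = Zαc/n = 5·0.007299·2.998 × 10⁸/4 = 2.735 × 10⁶ m/s
T = 2πr/v = 3.890 × 10⁻¹⁶ s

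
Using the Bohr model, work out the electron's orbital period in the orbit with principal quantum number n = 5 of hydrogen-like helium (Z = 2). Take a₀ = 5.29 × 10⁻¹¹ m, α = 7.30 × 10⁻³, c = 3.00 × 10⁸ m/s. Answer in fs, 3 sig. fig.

r = n²a₀/Z = 5²·5.29 × 10⁻¹¹/2 = 6.61 × 10⁻¹⁰ m
v = Zαc/n = 2·0.00730·3.00 × 10⁸/5 = 8.76 × 10⁵ m/s
T = 2πr/v = 4.74 × 10⁻¹⁵ s = 4.74 fs

4.74 fs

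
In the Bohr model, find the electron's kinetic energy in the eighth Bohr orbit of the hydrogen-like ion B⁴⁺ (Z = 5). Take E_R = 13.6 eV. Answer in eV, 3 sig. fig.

5.31 eV

For a Coulomb orbit the virial theorem gives K = −E_n.
E_n = −E_R·Z²/n², so K = E_R·Z²/n² = 13.6 × 5²/8² = 5.31 eV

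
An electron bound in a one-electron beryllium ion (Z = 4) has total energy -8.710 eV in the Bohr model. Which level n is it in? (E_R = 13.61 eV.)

E_n = −E_R Z²/n² ⇒ n² = E_R Z²/(−E_n) = 13.61 × 4² / 8.710 ≈ 25.00
n = 5

5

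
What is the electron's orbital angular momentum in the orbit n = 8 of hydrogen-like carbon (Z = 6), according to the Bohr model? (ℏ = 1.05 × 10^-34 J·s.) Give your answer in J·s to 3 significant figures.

8.40 × 10^-34 J·s

L_n = nℏ = 8 × 1.05 × 10^-34 = 8.40 × 10^-34 J·s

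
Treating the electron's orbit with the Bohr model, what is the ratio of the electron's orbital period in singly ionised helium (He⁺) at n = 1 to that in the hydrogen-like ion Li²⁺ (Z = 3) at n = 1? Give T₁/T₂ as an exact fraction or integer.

9/4

T ∝ Z^-2 · n^3
T₁/T₂ = (2/3)^-2 · (1/1)^3 = 9/4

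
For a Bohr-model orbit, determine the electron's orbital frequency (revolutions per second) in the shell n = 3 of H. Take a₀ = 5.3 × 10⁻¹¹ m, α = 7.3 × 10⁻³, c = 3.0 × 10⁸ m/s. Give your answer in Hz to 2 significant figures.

r = n²a₀/Z = 4.8 × 10⁻¹⁰ m, v = Zαc/n = 7.3 × 10⁵ m/s
f = v/(2πr) = 2.4 × 10¹⁴ Hz

2.4 × 10¹⁴ Hz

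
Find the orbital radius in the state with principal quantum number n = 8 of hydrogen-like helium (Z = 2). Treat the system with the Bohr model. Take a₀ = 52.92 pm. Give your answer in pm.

1693 pm

r_n = n²a₀/Z = 8² × 52.92 / 2
    = 64 × 52.92 / 2 = 1693 pm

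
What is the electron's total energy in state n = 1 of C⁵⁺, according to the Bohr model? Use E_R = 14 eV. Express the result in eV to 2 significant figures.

E_n = −E_R·Z²/n² = −14 × 6²/1² = -500 eV

-500 eV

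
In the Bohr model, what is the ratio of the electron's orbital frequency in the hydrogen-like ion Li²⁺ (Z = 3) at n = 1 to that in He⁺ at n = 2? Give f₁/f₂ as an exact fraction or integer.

18

f ∝ Z^2 · n^-3
f₁/f₂ = (3/2)^2 · (1/2)^-3 = 18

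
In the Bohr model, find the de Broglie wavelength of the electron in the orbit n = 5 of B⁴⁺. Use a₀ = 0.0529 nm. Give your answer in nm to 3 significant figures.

The Bohr quantisation condition is nλ = 2πr_n.
r_n = n²a₀/Z = 0.265 nm
λ = 2πr_n/n = 2π·0.265/5 = 0.332 nm

0.332 nm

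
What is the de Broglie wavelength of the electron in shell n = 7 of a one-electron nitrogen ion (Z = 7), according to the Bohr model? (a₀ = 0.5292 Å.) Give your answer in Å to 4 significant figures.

3.325 Å

The Bohr quantisation condition is nλ = 2πr_n.
r_n = n²a₀/Z = 3.704 Å
λ = 2πr_n/n = 2π·3.704/7 = 3.325 Å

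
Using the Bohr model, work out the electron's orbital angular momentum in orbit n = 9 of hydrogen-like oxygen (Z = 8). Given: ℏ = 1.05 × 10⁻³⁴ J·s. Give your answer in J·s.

9.45 × 10⁻³⁴ J·s

L_n = nℏ = 9 × 1.05 × 10⁻³⁴ = 9.45 × 10⁻³⁴ J·s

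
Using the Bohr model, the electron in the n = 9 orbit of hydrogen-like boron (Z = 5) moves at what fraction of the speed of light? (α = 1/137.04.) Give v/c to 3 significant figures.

0.00405

v_n = Zαc/n, so v/c = Zα/n = 5 × 0.00730 / 9 = 0.00405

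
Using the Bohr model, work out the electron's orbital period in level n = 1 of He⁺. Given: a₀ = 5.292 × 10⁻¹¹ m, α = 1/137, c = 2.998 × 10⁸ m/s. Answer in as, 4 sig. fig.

r = n²a₀/Z = 1²·5.292 × 10⁻¹¹/2 = 2.646 × 10⁻¹¹ m
v = Zαc/n = 2·0.007299·2.998 × 10⁸/1 = 4.377 × 10⁶ m/s
T = 2πr/v = 3.799 × 10⁻¹⁷ s = 37.99 as

37.99 as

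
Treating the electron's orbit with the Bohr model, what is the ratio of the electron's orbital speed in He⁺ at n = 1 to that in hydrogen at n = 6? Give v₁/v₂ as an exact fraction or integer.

12

v ∝ Z^1 · n^-1
v₁/v₂ = (2/1)^1 · (1/6)^-1 = 12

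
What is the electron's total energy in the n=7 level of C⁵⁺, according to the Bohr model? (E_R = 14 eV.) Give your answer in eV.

-10 eV

E_n = −E_R·Z²/n² = −14 × 6²/7² = -10 eV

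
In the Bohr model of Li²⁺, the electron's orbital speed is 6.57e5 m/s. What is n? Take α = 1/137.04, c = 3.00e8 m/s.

v_n = Zαc/n ⇒ n = Zαc/v = 3 × 0.00730 × 3.00e8 / 6.57e5 ≈ 10.00
n = 10

10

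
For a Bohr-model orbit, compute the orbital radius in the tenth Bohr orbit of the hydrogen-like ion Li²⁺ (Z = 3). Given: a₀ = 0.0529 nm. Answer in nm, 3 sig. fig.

r_n = n²a₀/Z = 10² × 0.0529 / 3
    = 100 × 0.0529 / 3 = 1.76 nm

1.76 nm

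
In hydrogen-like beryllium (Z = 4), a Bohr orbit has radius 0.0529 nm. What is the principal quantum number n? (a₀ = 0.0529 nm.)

r_n = n²a₀/Z ⇒ n² = rZ/a₀ = 0.0529 × 4 / 0.0529 ≈ 4.00
n = 2

2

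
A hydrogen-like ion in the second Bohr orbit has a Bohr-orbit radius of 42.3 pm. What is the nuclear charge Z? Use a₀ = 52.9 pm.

r_n = n²a₀/Z ⇒ Z = n²a₀/r = 2² × 52.9 / 42.3 ≈ 5.00
Z = 5

5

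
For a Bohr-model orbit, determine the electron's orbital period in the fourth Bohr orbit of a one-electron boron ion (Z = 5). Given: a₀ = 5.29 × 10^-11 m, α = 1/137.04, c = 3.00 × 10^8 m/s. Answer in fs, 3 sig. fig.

0.389 fs

r = n²a₀/Z = 4²·5.29 × 10^-11/5 = 1.69 × 10^-10 m
v = Zαc/n = 5·0.00730·3.00 × 10^8/4 = 2.74 × 10^6 m/s
T = 2πr/v = 3.89 × 10^-16 s = 0.389 fs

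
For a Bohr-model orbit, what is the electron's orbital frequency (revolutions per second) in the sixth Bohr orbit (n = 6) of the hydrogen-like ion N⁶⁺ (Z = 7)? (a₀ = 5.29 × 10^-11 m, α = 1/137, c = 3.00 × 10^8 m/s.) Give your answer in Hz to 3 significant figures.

1.49 × 10^15 Hz

r = n²a₀/Z = 2.72 × 10^-10 m, v = Zαc/n = 2.55 × 10^6 m/s
f = v/(2πr) = 1.49 × 10^15 Hz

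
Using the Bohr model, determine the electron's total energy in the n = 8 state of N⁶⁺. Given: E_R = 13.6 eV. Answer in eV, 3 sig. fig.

-10.4 eV

E_n = −E_R·Z²/n² = −13.6 × 7²/8² = -10.4 eV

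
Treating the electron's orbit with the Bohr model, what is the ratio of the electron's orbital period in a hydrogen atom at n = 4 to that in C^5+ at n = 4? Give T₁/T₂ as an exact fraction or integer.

36

T ∝ Z^-2 · n^3
T₁/T₂ = (1/6)^-2 · (4/4)^3 = 36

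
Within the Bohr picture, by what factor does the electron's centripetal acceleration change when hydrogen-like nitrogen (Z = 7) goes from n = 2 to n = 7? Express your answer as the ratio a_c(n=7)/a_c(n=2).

a_c ∝ Z^3 · n^-4; with Z fixed, a_c ∝ n^-4.
a_c(n=7)/a_c(n=2) = (7/2)^-4 = 16/2401

16/2401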